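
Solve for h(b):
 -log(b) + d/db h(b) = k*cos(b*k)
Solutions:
 h(b) = C1 + b*log(b) - b + k*Piecewise((sin(b*k)/k, Ne(k, 0)), (b, True))


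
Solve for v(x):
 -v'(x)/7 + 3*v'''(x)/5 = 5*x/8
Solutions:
 v(x) = C1 + C2*exp(-sqrt(105)*x/21) + C3*exp(sqrt(105)*x/21) - 35*x^2/16


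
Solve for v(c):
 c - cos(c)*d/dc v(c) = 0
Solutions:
 v(c) = C1 + Integral(c/cos(c), c)


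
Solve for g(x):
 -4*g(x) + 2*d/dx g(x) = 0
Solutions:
 g(x) = C1*exp(2*x)


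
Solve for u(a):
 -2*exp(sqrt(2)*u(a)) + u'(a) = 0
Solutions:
 u(a) = sqrt(2)*(2*log(-1/(C1 + 2*a)) - log(2))/4


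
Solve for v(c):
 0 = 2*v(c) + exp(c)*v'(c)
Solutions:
 v(c) = C1*exp(2*exp(-c))


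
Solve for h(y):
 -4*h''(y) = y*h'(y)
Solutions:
 h(y) = C1 + C2*erf(sqrt(2)*y/4)


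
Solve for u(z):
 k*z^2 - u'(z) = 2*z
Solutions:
 u(z) = C1 + k*z^3/3 - z^2


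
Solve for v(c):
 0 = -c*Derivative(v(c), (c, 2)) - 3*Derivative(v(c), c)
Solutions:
 v(c) = C1 + C2/c^2


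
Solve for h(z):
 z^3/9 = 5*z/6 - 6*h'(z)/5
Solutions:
 h(z) = C1 - 5*z^4/216 + 25*z^2/72


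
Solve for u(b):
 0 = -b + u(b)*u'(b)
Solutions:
 u(b) = -sqrt(C1 + b^2)
 u(b) = sqrt(C1 + b^2)


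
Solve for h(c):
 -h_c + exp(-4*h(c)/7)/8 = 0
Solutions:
 h(c) = 7*log(-I*(C1 + c/14)^(1/4))
 h(c) = 7*log(I*(C1 + c/14)^(1/4))
 h(c) = 7*log(-(C1 + c/14)^(1/4))
 h(c) = 7*log(C1 + c/14)/4


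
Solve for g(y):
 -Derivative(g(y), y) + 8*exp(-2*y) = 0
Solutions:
 g(y) = C1 - 4*exp(-2*y)


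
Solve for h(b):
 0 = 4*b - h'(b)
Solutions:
 h(b) = C1 + 2*b^2


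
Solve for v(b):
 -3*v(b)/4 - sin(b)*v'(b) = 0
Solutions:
 v(b) = C1*(cos(b) + 1)^(3/8)/(cos(b) - 1)^(3/8)


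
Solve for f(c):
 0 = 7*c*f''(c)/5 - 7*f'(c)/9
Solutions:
 f(c) = C1 + C2*c^(14/9)


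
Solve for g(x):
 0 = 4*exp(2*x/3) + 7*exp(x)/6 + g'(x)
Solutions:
 g(x) = C1 - 6*exp(2*x/3) - 7*exp(x)/6


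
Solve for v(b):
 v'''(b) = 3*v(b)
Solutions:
 v(b) = C3*exp(3^(1/3)*b) + (C1*sin(3^(5/6)*b/2) + C2*cos(3^(5/6)*b/2))*exp(-3^(1/3)*b/2)


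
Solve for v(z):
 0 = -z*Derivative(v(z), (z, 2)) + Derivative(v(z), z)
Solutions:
 v(z) = C1 + C2*z^2


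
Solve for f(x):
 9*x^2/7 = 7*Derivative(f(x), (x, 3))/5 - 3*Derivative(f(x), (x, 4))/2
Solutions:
 f(x) = C1 + C2*x + C3*x^2 + C4*exp(14*x/15) + 3*x^5/196 + 225*x^4/2744 + 3375*x^3/9604


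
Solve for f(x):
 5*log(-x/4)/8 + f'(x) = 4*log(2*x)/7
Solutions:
 f(x) = C1 - 3*x*log(x)/56 + x*(3 + 102*log(2) - 35*I*pi)/56


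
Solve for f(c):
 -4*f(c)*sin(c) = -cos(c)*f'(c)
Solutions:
 f(c) = C1/cos(c)^4


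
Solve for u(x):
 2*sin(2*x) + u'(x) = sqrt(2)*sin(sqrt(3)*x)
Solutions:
 u(x) = C1 + cos(2*x) - sqrt(6)*cos(sqrt(3)*x)/3


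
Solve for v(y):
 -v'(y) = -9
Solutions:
 v(y) = C1 + 9*y


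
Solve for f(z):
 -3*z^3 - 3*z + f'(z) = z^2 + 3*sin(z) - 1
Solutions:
 f(z) = C1 + 3*z^4/4 + z^3/3 + 3*z^2/2 - z - 3*cos(z)


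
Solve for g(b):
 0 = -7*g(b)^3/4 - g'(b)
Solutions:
 g(b) = -sqrt(2)*sqrt(-1/(C1 - 7*b))
 g(b) = sqrt(2)*sqrt(-1/(C1 - 7*b))


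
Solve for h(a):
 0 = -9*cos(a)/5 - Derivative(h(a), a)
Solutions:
 h(a) = C1 - 9*sin(a)/5


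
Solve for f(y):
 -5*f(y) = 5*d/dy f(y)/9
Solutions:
 f(y) = C1*exp(-9*y)


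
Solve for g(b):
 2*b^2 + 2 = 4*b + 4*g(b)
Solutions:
 g(b) = b^2/2 - b + 1/2


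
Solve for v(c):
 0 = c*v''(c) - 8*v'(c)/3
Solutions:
 v(c) = C1 + C2*c^(11/3)


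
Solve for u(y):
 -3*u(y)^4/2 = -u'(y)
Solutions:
 u(y) = 2^(1/3)*(-1/(C1 + 9*y))^(1/3)
 u(y) = 2^(1/3)*(-1/(C1 + 3*y))^(1/3)*(-3^(2/3) - 3*3^(1/6)*I)/6
 u(y) = 2^(1/3)*(-1/(C1 + 3*y))^(1/3)*(-3^(2/3) + 3*3^(1/6)*I)/6


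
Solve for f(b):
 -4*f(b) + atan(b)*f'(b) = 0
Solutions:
 f(b) = C1*exp(4*Integral(1/atan(b), b))


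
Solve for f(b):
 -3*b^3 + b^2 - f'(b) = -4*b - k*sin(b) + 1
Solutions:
 f(b) = C1 - 3*b^4/4 + b^3/3 + 2*b^2 - b - k*cos(b)


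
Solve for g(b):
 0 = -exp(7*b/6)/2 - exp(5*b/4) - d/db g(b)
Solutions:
 g(b) = C1 - 3*exp(7*b/6)/7 - 4*exp(5*b/4)/5


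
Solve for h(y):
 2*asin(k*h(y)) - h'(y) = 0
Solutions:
 Integral(1/asin(_y*k), (_y, h(y))) = C1 + 2*y


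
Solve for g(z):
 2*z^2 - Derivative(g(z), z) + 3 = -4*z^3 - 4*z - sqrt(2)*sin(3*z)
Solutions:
 g(z) = C1 + z^4 + 2*z^3/3 + 2*z^2 + 3*z - sqrt(2)*cos(3*z)/3


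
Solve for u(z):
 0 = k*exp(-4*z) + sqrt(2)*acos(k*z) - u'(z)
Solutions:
 u(z) = C1 - Piecewise((k*exp(-4*z)/4 - sqrt(2)*z*acos(k*z) + sqrt(2)*sqrt(-k^2*z^2 + 1)/k, Ne(k, 0)), (-sqrt(2)*pi*z/2, True))


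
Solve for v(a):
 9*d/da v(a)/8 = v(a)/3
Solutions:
 v(a) = C1*exp(8*a/27)


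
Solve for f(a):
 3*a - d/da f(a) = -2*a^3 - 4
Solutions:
 f(a) = C1 + a^4/2 + 3*a^2/2 + 4*a


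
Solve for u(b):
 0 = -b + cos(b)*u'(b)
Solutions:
 u(b) = C1 + Integral(b/cos(b), b)


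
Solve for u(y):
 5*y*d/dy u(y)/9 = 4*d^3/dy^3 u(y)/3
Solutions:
 u(y) = C1 + Integral(C2*airyai(90^(1/3)*y/6) + C3*airybi(90^(1/3)*y/6), y)


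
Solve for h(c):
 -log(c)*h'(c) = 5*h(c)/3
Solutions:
 h(c) = C1*exp(-5*li(c)/3)


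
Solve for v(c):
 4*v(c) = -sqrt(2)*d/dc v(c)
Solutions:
 v(c) = C1*exp(-2*sqrt(2)*c)


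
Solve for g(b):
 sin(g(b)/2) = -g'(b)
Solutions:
 g(b) = -2*acos((-C1 - exp(b))/(C1 - exp(b))) + 4*pi
 g(b) = 2*acos((-C1 - exp(b))/(C1 - exp(b)))


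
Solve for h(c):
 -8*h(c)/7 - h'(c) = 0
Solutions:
 h(c) = C1*exp(-8*c/7)


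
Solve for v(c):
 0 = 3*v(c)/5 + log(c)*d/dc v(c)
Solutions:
 v(c) = C1*exp(-3*li(c)/5)


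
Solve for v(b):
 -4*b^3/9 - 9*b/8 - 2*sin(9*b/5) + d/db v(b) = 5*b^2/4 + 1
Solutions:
 v(b) = C1 + b^4/9 + 5*b^3/12 + 9*b^2/16 + b - 10*cos(9*b/5)/9


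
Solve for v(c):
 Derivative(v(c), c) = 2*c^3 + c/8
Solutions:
 v(c) = C1 + c^4/2 + c^2/16


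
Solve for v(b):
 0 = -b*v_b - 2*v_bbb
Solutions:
 v(b) = C1 + Integral(C2*airyai(-2^(2/3)*b/2) + C3*airybi(-2^(2/3)*b/2), b)


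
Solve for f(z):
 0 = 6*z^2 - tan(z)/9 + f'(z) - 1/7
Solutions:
 f(z) = C1 - 2*z^3 + z/7 - log(cos(z))/9


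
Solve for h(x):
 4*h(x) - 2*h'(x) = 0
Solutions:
 h(x) = C1*exp(2*x)


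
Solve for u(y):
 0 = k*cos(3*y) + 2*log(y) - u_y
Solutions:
 u(y) = C1 + k*sin(3*y)/3 + 2*y*log(y) - 2*y


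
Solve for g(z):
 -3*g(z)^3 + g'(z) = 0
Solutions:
 g(z) = -sqrt(2)*sqrt(-1/(C1 + 3*z))/2
 g(z) = sqrt(2)*sqrt(-1/(C1 + 3*z))/2


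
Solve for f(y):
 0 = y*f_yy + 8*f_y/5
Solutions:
 f(y) = C1 + C2/y^(3/5)


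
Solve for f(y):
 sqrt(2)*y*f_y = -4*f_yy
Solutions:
 f(y) = C1 + C2*erf(2^(3/4)*y/4)


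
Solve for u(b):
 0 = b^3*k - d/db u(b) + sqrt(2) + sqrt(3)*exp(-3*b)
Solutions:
 u(b) = C1 + b^4*k/4 + sqrt(2)*b - sqrt(3)*exp(-3*b)/3


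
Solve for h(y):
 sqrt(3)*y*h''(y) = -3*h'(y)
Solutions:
 h(y) = C1 + C2*y^(1 - sqrt(3))


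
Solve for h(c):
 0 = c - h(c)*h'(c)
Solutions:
 h(c) = -sqrt(C1 + c^2)
 h(c) = sqrt(C1 + c^2)


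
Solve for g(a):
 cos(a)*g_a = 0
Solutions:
 g(a) = C1


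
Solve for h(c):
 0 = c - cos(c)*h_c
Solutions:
 h(c) = C1 + Integral(c/cos(c), c)


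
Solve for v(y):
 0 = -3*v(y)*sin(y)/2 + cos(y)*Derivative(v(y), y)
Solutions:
 v(y) = C1/cos(y)^(3/2)


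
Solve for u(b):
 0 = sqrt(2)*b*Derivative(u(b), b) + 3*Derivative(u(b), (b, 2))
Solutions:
 u(b) = C1 + C2*erf(2^(3/4)*sqrt(3)*b/6)


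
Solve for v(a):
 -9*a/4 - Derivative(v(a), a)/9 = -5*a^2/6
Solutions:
 v(a) = C1 + 5*a^3/2 - 81*a^2/8


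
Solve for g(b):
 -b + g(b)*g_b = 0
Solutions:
 g(b) = -sqrt(C1 + b^2)
 g(b) = sqrt(C1 + b^2)


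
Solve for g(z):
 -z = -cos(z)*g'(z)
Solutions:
 g(z) = C1 + Integral(z/cos(z), z)


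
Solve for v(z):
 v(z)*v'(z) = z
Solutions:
 v(z) = -sqrt(C1 + z^2)
 v(z) = sqrt(C1 + z^2)


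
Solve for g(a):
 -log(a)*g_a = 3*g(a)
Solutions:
 g(a) = C1*exp(-3*li(a))


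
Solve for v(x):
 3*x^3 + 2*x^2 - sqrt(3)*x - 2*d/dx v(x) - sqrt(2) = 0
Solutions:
 v(x) = C1 + 3*x^4/8 + x^3/3 - sqrt(3)*x^2/4 - sqrt(2)*x/2


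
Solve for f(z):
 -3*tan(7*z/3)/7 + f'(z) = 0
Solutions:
 f(z) = C1 - 9*log(cos(7*z/3))/49


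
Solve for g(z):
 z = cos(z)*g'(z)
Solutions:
 g(z) = C1 + Integral(z/cos(z), z)


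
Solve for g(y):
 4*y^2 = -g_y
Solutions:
 g(y) = C1 - 4*y^3/3


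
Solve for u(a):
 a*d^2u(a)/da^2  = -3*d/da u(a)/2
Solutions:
 u(a) = C1 + C2/sqrt(a)


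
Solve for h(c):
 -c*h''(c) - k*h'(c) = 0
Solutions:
 h(c) = C1 + c^(1 - re(k))*(C2*sin(log(c)*Abs(im(k))) + C3*cos(log(c)*im(k)))


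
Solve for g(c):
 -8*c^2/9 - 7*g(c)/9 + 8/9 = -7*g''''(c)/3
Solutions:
 g(c) = C1*exp(-3^(3/4)*c/3) + C2*exp(3^(3/4)*c/3) + C3*sin(3^(3/4)*c/3) + C4*cos(3^(3/4)*c/3) - 8*c^2/7 + 8/7


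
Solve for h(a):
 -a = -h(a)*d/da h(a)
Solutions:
 h(a) = -sqrt(C1 + a^2)
 h(a) = sqrt(C1 + a^2)


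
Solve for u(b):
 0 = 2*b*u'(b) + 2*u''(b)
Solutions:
 u(b) = C1 + C2*erf(sqrt(2)*b/2)


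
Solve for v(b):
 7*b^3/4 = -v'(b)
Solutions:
 v(b) = C1 - 7*b^4/16


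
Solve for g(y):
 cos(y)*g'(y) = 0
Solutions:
 g(y) = C1


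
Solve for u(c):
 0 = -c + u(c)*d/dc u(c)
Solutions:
 u(c) = -sqrt(C1 + c^2)
 u(c) = sqrt(C1 + c^2)


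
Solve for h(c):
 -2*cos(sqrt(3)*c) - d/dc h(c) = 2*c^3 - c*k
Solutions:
 h(c) = C1 - c^4/2 + c^2*k/2 - 2*sqrt(3)*sin(sqrt(3)*c)/3


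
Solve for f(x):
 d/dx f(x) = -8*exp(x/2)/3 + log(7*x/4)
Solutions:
 f(x) = C1 + x*log(x) + x*(-2*log(2) - 1 + log(7)) - 16*exp(x/2)/3


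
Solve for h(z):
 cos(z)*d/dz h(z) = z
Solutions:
 h(z) = C1 + Integral(z/cos(z), z)


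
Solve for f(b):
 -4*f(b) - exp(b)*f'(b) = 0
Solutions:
 f(b) = C1*exp(4*exp(-b))


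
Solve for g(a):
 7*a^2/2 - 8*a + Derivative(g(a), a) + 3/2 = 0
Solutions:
 g(a) = C1 - 7*a^3/6 + 4*a^2 - 3*a/2


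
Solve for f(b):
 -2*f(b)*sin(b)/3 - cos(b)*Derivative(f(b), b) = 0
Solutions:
 f(b) = C1*cos(b)^(2/3)


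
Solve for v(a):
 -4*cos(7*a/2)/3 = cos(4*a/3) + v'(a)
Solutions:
 v(a) = C1 - 3*sin(4*a/3)/4 - 8*sin(7*a/2)/21


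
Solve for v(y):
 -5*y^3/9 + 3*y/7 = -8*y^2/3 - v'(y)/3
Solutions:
 v(y) = C1 + 5*y^4/12 - 8*y^3/3 - 9*y^2/14


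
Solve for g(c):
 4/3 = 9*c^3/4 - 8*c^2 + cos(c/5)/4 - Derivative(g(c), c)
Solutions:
 g(c) = C1 + 9*c^4/16 - 8*c^3/3 - 4*c/3 + 5*sin(c/5)/4


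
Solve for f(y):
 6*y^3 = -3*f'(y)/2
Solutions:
 f(y) = C1 - y^4


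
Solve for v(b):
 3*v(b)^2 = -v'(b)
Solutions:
 v(b) = 1/(C1 + 3*b)


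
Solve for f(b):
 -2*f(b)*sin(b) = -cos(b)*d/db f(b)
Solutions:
 f(b) = C1/cos(b)^2


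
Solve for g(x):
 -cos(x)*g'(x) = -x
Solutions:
 g(x) = C1 + Integral(x/cos(x), x)


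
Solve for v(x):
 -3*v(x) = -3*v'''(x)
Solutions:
 v(x) = C3*exp(x) + (C1*sin(sqrt(3)*x/2) + C2*cos(sqrt(3)*x/2))*exp(-x/2)


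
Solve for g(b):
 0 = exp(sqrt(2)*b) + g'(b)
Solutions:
 g(b) = C1 - sqrt(2)*exp(sqrt(2)*b)/2


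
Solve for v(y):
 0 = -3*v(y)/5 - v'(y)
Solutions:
 v(y) = C1*exp(-3*y/5)


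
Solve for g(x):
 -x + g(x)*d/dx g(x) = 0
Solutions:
 g(x) = -sqrt(C1 + x^2)
 g(x) = sqrt(C1 + x^2)


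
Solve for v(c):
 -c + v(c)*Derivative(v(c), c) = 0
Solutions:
 v(c) = -sqrt(C1 + c^2)
 v(c) = sqrt(C1 + c^2)


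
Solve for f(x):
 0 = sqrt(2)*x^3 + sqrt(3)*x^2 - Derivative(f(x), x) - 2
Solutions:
 f(x) = C1 + sqrt(2)*x^4/4 + sqrt(3)*x^3/3 - 2*x


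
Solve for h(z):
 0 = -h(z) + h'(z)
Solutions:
 h(z) = C1*exp(z)


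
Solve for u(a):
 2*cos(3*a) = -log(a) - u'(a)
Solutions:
 u(a) = C1 - a*log(a) + a - 2*sin(3*a)/3


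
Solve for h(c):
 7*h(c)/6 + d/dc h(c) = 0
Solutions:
 h(c) = C1*exp(-7*c/6)


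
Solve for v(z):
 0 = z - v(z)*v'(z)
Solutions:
 v(z) = -sqrt(C1 + z^2)
 v(z) = sqrt(C1 + z^2)


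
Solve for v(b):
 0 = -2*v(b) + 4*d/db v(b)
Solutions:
 v(b) = C1*exp(b/2)


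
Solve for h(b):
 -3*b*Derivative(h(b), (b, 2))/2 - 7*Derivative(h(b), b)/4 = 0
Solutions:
 h(b) = C1 + C2/b^(1/6)


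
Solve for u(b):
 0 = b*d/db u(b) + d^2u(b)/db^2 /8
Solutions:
 u(b) = C1 + C2*erf(2*b)


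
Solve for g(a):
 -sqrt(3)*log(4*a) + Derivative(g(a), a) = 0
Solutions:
 g(a) = C1 + sqrt(3)*a*log(a) - sqrt(3)*a + 2*sqrt(3)*a*log(2)


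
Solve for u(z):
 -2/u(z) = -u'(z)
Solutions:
 u(z) = -sqrt(C1 + 4*z)
 u(z) = sqrt(C1 + 4*z)


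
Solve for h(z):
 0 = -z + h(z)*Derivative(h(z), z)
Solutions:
 h(z) = -sqrt(C1 + z^2)
 h(z) = sqrt(C1 + z^2)


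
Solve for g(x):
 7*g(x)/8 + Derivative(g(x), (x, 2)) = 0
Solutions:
 g(x) = C1*sin(sqrt(14)*x/4) + C2*cos(sqrt(14)*x/4)


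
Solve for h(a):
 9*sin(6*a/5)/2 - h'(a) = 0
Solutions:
 h(a) = C1 - 15*cos(6*a/5)/4


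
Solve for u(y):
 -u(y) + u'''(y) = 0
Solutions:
 u(y) = C3*exp(y) + (C1*sin(sqrt(3)*y/2) + C2*cos(sqrt(3)*y/2))*exp(-y/2)


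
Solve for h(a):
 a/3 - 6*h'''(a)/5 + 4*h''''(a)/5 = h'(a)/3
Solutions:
 h(a) = C1 + C2*exp(a*(-3^(2/3)*(sqrt(55) + 8)^(1/3) - 3*3^(1/3)/(sqrt(55) + 8)^(1/3) + 6)/12)*sin(3^(1/6)*a*(-(sqrt(55) + 8)^(1/3) + 3^(2/3)/(sqrt(55) + 8)^(1/3))/4) + C3*exp(a*(-3^(2/3)*(sqrt(55) + 8)^(1/3) - 3*3^(1/3)/(sqrt(55) + 8)^(1/3) + 6)/12)*cos(3^(1/6)*a*(-(sqrt(55) + 8)^(1/3) + 3^(2/3)/(sqrt(55) + 8)^(1/3))/4) + C4*exp(a*(3*3^(1/3)/(sqrt(55) + 8)^(1/3) + 3 + 3^(2/3)*(sqrt(55) + 8)^(1/3))/6) + a^2/2


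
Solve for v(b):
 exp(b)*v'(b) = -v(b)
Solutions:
 v(b) = C1*exp(exp(-b))


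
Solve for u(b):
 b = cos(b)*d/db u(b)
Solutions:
 u(b) = C1 + Integral(b/cos(b), b)


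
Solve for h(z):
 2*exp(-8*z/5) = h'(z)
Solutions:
 h(z) = C1 - 5*exp(-8*z/5)/4


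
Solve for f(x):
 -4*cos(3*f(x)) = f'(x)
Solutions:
 f(x) = -asin((C1 + exp(24*x))/(C1 - exp(24*x)))/3 + pi/3
 f(x) = asin((C1 + exp(24*x))/(C1 - exp(24*x)))/3


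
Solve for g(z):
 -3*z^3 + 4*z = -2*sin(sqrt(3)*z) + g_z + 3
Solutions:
 g(z) = C1 - 3*z^4/4 + 2*z^2 - 3*z - 2*sqrt(3)*cos(sqrt(3)*z)/3


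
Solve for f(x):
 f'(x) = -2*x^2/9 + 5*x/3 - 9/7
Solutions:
 f(x) = C1 - 2*x^3/27 + 5*x^2/6 - 9*x/7


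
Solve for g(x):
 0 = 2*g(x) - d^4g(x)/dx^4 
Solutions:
 g(x) = C1*exp(-2^(1/4)*x) + C2*exp(2^(1/4)*x) + C3*sin(2^(1/4)*x) + C4*cos(2^(1/4)*x)


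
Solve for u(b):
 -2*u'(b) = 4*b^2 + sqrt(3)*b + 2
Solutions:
 u(b) = C1 - 2*b^3/3 - sqrt(3)*b^2/4 - b


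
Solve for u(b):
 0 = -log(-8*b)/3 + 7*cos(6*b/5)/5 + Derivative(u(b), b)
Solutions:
 u(b) = C1 + b*log(-b)/3 - b/3 + b*log(2) - 7*sin(6*b/5)/6


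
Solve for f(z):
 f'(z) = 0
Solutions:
 f(z) = C1


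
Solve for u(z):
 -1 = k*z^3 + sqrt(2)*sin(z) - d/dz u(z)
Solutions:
 u(z) = C1 + k*z^4/4 + z - sqrt(2)*cos(z)


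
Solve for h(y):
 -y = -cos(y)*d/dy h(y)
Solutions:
 h(y) = C1 + Integral(y/cos(y), y)


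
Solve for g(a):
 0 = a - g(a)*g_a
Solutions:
 g(a) = -sqrt(C1 + a^2)
 g(a) = sqrt(C1 + a^2)


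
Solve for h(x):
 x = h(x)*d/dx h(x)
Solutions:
 h(x) = -sqrt(C1 + x^2)
 h(x) = sqrt(C1 + x^2)


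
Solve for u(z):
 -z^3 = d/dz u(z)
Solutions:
 u(z) = C1 - z^4/4


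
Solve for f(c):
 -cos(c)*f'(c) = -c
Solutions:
 f(c) = C1 + Integral(c/cos(c), c)


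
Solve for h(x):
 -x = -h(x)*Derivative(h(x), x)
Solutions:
 h(x) = -sqrt(C1 + x^2)
 h(x) = sqrt(C1 + x^2)


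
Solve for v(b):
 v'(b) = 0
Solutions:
 v(b) = C1


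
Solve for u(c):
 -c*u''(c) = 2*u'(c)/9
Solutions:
 u(c) = C1 + C2*c^(7/9)


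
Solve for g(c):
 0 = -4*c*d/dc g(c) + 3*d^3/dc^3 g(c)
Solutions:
 g(c) = C1 + Integral(C2*airyai(6^(2/3)*c/3) + C3*airybi(6^(2/3)*c/3), c)


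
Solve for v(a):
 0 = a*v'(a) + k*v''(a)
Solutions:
 v(a) = C1 + C2*sqrt(k)*erf(sqrt(2)*a*sqrt(1/k)/2)


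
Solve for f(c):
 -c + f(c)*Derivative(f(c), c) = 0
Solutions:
 f(c) = -sqrt(C1 + c^2)
 f(c) = sqrt(C1 + c^2)


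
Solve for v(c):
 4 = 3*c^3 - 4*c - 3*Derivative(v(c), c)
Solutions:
 v(c) = C1 + c^4/4 - 2*c^2/3 - 4*c/3


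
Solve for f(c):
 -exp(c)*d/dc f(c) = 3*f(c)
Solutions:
 f(c) = C1*exp(3*exp(-c))


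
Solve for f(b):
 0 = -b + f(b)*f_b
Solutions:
 f(b) = -sqrt(C1 + b^2)
 f(b) = sqrt(C1 + b^2)


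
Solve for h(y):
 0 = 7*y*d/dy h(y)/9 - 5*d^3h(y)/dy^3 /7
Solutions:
 h(y) = C1 + Integral(C2*airyai(7^(2/3)*75^(1/3)*y/15) + C3*airybi(7^(2/3)*75^(1/3)*y/15), y)


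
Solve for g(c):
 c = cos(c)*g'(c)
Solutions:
 g(c) = C1 + Integral(c/cos(c), c)


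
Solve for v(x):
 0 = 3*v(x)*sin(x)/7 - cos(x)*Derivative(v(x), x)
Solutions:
 v(x) = C1/cos(x)^(3/7)


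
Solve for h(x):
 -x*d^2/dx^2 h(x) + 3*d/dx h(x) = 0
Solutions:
 h(x) = C1 + C2*x^4


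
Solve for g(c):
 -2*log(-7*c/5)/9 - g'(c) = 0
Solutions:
 g(c) = C1 - 2*c*log(-c)/9 + 2*c*(-log(7) + 1 + log(5))/9


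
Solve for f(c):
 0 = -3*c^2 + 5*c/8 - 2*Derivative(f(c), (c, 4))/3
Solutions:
 f(c) = C1 + C2*c + C3*c^2 + C4*c^3 - c^6/80 + c^5/128


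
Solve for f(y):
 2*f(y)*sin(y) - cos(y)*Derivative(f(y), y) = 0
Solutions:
 f(y) = C1/cos(y)^2


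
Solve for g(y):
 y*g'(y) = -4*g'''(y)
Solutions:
 g(y) = C1 + Integral(C2*airyai(-2^(1/3)*y/2) + C3*airybi(-2^(1/3)*y/2), y)


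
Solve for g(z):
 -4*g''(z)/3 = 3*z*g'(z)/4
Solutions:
 g(z) = C1 + C2*erf(3*sqrt(2)*z/8)


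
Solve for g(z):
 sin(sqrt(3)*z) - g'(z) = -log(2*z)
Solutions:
 g(z) = C1 + z*log(z) - z + z*log(2) - sqrt(3)*cos(sqrt(3)*z)/3


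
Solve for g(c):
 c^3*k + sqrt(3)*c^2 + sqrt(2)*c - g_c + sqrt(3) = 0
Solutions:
 g(c) = C1 + c^4*k/4 + sqrt(3)*c^3/3 + sqrt(2)*c^2/2 + sqrt(3)*c


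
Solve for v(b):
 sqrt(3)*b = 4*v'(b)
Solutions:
 v(b) = C1 + sqrt(3)*b^2/8


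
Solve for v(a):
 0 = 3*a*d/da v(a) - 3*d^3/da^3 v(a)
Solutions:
 v(a) = C1 + Integral(C2*airyai(a) + C3*airybi(a), a)


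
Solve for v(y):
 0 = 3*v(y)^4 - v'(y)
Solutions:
 v(y) = (-1/(C1 + 9*y))^(1/3)
 v(y) = (-1/(C1 + 3*y))^(1/3)*(-3^(2/3) - 3*3^(1/6)*I)/6
 v(y) = (-1/(C1 + 3*y))^(1/3)*(-3^(2/3) + 3*3^(1/6)*I)/6


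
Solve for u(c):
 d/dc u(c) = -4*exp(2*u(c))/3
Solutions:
 u(c) = log(-sqrt(1/(C1 + 4*c))) - log(2) + log(6)/2
 u(c) = log(1/(C1 + 4*c))/2 - log(2) + log(6)/2


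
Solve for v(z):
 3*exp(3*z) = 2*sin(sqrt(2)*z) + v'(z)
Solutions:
 v(z) = C1 + exp(3*z) + sqrt(2)*cos(sqrt(2)*z)


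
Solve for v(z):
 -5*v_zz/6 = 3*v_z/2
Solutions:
 v(z) = C1 + C2*exp(-9*z/5)


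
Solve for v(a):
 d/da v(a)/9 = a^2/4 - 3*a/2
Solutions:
 v(a) = C1 + 3*a^3/4 - 27*a^2/4


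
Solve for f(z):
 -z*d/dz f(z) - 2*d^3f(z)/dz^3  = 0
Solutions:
 f(z) = C1 + Integral(C2*airyai(-2^(2/3)*z/2) + C3*airybi(-2^(2/3)*z/2), z)


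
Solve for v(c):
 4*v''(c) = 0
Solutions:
 v(c) = C1 + C2*c


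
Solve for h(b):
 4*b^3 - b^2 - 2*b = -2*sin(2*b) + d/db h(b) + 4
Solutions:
 h(b) = C1 + b^4 - b^3/3 - b^2 - 4*b - cos(2*b)


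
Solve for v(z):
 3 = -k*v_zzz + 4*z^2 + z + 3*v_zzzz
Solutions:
 v(z) = C1 + C2*z + C3*z^2 + C4*exp(k*z/3) + z^5/(15*k) + z^4*(1/24 + 1/k)/k + z^3*(-1/2 + 1/(2*k) + 12/k^2)/k


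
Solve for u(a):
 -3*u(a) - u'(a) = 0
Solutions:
 u(a) = C1*exp(-3*a)


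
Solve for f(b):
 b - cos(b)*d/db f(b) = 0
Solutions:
 f(b) = C1 + Integral(b/cos(b), b)


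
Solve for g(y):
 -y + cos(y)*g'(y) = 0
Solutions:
 g(y) = C1 + Integral(y/cos(y), y)


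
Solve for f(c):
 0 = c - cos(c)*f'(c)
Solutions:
 f(c) = C1 + Integral(c/cos(c), c)


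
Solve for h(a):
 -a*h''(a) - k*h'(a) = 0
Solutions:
 h(a) = C1 + a^(1 - re(k))*(C2*sin(log(a)*Abs(im(k))) + C3*cos(log(a)*im(k)))


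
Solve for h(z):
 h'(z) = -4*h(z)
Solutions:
 h(z) = C1*exp(-4*z)


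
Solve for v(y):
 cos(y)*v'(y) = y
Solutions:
 v(y) = C1 + Integral(y/cos(y), y)


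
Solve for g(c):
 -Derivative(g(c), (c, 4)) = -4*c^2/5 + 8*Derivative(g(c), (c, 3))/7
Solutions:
 g(c) = C1 + C2*c + C3*c^2 + C4*exp(-8*c/7) + 7*c^5/600 - 49*c^4/960 + 343*c^3/1920


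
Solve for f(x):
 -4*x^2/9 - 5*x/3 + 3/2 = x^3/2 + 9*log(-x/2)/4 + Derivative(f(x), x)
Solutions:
 f(x) = C1 - x^4/8 - 4*x^3/27 - 5*x^2/6 - 9*x*log(-x)/4 + 3*x*(3*log(2) + 5)/4


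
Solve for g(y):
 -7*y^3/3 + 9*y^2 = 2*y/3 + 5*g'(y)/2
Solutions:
 g(y) = C1 - 7*y^4/30 + 6*y^3/5 - 2*y^2/15


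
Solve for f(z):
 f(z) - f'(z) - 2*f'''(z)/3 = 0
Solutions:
 f(z) = C1*exp(2^(1/3)*z*(-(3 + sqrt(11))^(1/3) + 2^(1/3)/(3 + sqrt(11))^(1/3))/4)*sin(2^(1/3)*sqrt(3)*z*(2^(1/3)/(3 + sqrt(11))^(1/3) + (3 + sqrt(11))^(1/3))/4) + C2*exp(2^(1/3)*z*(-(3 + sqrt(11))^(1/3) + 2^(1/3)/(3 + sqrt(11))^(1/3))/4)*cos(2^(1/3)*sqrt(3)*z*(2^(1/3)/(3 + sqrt(11))^(1/3) + (3 + sqrt(11))^(1/3))/4) + C3*exp(-2^(1/3)*z*(-(3 + sqrt(11))^(1/3) + 2^(1/3)/(3 + sqrt(11))^(1/3))/2)


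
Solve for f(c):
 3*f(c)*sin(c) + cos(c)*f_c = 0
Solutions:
 f(c) = C1*cos(c)^3


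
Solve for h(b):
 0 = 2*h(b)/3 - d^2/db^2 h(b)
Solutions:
 h(b) = C1*exp(-sqrt(6)*b/3) + C2*exp(sqrt(6)*b/3)


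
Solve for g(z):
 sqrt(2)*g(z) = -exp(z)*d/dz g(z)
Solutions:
 g(z) = C1*exp(sqrt(2)*exp(-z))


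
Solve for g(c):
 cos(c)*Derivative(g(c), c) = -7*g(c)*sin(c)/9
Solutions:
 g(c) = C1*cos(c)^(7/9)


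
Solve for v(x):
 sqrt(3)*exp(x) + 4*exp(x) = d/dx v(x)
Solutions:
 v(x) = C1 + sqrt(3)*exp(x) + 4*exp(x)


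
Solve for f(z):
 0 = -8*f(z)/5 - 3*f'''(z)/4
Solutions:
 f(z) = C3*exp(-2*30^(2/3)*z/15) + (C1*sin(10^(2/3)*3^(1/6)*z/5) + C2*cos(10^(2/3)*3^(1/6)*z/5))*exp(30^(2/3)*z/15)


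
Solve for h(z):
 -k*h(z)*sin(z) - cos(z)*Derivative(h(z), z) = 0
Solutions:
 h(z) = C1*exp(k*log(cos(z)))


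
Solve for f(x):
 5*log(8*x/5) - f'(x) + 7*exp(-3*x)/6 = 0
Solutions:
 f(x) = C1 + 5*x*log(x) + 5*x*(-log(5) - 1 + 3*log(2)) - 7*exp(-3*x)/18


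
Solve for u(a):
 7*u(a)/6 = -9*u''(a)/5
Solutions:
 u(a) = C1*sin(sqrt(210)*a/18) + C2*cos(sqrt(210)*a/18)


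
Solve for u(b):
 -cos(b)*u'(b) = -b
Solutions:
 u(b) = C1 + Integral(b/cos(b), b)


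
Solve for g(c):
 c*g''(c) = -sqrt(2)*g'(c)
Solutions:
 g(c) = C1 + C2*c^(1 - sqrt(2))


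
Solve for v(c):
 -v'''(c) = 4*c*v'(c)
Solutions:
 v(c) = C1 + Integral(C2*airyai(-2^(2/3)*c) + C3*airybi(-2^(2/3)*c), c)


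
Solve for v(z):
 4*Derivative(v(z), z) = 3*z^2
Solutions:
 v(z) = C1 + z^3/4


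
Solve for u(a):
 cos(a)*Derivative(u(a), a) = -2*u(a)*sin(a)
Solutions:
 u(a) = C1*cos(a)^2


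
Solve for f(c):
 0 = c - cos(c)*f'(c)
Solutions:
 f(c) = C1 + Integral(c/cos(c), c)


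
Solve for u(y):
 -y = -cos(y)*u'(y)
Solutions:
 u(y) = C1 + Integral(y/cos(y), y)


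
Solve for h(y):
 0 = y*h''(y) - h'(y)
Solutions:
 h(y) = C1 + C2*y^2


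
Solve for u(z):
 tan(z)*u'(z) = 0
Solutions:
 u(z) = C1


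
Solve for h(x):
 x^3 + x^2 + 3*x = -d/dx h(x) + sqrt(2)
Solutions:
 h(x) = C1 - x^4/4 - x^3/3 - 3*x^2/2 + sqrt(2)*x


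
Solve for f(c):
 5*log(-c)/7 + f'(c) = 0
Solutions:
 f(c) = C1 - 5*c*log(-c)/7 + 5*c/7


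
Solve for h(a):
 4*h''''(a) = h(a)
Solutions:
 h(a) = C1*exp(-sqrt(2)*a/2) + C2*exp(sqrt(2)*a/2) + C3*sin(sqrt(2)*a/2) + C4*cos(sqrt(2)*a/2)


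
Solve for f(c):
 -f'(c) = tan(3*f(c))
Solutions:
 f(c) = -asin(C1*exp(-3*c))/3 + pi/3
 f(c) = asin(C1*exp(-3*c))/3


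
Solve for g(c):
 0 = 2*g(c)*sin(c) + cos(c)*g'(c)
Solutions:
 g(c) = C1*cos(c)^2


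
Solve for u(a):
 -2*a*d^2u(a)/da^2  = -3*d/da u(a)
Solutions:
 u(a) = C1 + C2*a^(5/2)


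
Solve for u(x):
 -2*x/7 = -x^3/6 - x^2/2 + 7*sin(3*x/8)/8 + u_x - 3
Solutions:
 u(x) = C1 + x^4/24 + x^3/6 - x^2/7 + 3*x + 7*cos(3*x/8)/3


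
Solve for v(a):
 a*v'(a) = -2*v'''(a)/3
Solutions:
 v(a) = C1 + Integral(C2*airyai(-2^(2/3)*3^(1/3)*a/2) + C3*airybi(-2^(2/3)*3^(1/3)*a/2), a)


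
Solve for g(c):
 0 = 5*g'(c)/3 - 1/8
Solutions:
 g(c) = C1 + 3*c/40


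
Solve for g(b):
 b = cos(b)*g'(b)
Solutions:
 g(b) = C1 + Integral(b/cos(b), b)


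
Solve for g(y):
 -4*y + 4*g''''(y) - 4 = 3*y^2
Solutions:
 g(y) = C1 + C2*y + C3*y^2 + C4*y^3 + y^6/480 + y^5/120 + y^4/24


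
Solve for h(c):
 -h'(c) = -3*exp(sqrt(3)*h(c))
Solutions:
 h(c) = sqrt(3)*(2*log(-1/(C1 + 3*c)) - log(3))/6


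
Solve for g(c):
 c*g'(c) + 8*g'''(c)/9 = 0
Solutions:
 g(c) = C1 + Integral(C2*airyai(-3^(2/3)*c/2) + C3*airybi(-3^(2/3)*c/2), c)


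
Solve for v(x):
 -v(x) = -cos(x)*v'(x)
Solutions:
 v(x) = C1*sqrt(sin(x) + 1)/sqrt(sin(x) - 1)


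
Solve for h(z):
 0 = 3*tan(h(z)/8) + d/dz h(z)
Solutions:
 h(z) = -8*asin(C1*exp(-3*z/8)) + 8*pi
 h(z) = 8*asin(C1*exp(-3*z/8))


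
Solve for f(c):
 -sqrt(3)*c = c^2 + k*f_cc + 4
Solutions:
 f(c) = C1 + C2*c - c^4/(12*k) - sqrt(3)*c^3/(6*k) - 2*c^2/k


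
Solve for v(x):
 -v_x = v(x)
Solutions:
 v(x) = C1*exp(-x)


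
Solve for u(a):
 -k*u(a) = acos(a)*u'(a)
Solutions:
 u(a) = C1*exp(-k*Integral(1/acos(a), a))


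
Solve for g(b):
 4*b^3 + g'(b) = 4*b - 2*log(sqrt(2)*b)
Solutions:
 g(b) = C1 - b^4 + 2*b^2 - 2*b*log(b) - b*log(2) + 2*b


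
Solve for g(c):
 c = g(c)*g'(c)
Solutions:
 g(c) = -sqrt(C1 + c^2)
 g(c) = sqrt(C1 + c^2)


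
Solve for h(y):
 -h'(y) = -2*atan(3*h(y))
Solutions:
 Integral(1/atan(3*_y), (_y, h(y))) = C1 + 2*y


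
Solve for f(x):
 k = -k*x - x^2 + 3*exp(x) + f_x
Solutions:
 f(x) = C1 + k*x^2/2 + k*x + x^3/3 - 3*exp(x)


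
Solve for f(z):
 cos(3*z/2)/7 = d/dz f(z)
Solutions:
 f(z) = C1 + 2*sin(3*z/2)/21


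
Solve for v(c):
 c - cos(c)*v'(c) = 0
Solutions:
 v(c) = C1 + Integral(c/cos(c), c)


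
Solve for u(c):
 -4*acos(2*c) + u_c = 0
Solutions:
 u(c) = C1 + 4*c*acos(2*c) - 2*sqrt(1 - 4*c^2)


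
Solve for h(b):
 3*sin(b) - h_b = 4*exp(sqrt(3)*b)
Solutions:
 h(b) = C1 - 4*sqrt(3)*exp(sqrt(3)*b)/3 - 3*cos(b)


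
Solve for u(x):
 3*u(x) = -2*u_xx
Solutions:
 u(x) = C1*sin(sqrt(6)*x/2) + C2*cos(sqrt(6)*x/2)


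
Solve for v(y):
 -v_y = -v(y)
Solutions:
 v(y) = C1*exp(y)


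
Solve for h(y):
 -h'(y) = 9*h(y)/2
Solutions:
 h(y) = C1*exp(-9*y/2)


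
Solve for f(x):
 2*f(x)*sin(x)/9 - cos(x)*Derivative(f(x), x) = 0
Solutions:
 f(x) = C1/cos(x)^(2/9)


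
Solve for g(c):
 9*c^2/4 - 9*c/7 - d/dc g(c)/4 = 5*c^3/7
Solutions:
 g(c) = C1 - 5*c^4/7 + 3*c^3 - 18*c^2/7


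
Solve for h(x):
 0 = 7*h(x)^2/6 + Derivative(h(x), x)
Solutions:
 h(x) = 6/(C1 + 7*x)


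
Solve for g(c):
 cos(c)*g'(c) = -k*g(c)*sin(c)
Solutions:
 g(c) = C1*exp(k*log(cos(c)))


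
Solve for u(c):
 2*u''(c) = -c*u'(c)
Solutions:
 u(c) = C1 + C2*erf(c/2)


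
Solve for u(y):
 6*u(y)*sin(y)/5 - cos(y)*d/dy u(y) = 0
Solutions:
 u(y) = C1/cos(y)^(6/5)


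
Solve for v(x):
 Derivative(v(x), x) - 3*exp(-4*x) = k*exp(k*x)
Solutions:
 v(x) = C1 + exp(k*x) - 3*exp(-4*x)/4


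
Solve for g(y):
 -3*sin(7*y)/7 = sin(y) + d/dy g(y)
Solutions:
 g(y) = C1 + cos(y) + 3*cos(7*y)/49


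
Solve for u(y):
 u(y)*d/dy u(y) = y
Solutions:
 u(y) = -sqrt(C1 + y^2)
 u(y) = sqrt(C1 + y^2)


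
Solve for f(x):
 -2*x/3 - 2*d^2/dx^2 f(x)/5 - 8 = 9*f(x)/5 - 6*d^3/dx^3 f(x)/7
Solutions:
 f(x) = C1*exp(x*(-14^(1/3)*(135*sqrt(165201) + 54871)^(1/3) - 14*14^(2/3)/(135*sqrt(165201) + 54871)^(1/3) + 28)/180)*sin(14^(1/3)*sqrt(3)*x*(-(135*sqrt(165201) + 54871)^(1/3) + 14*14^(1/3)/(135*sqrt(165201) + 54871)^(1/3))/180) + C2*exp(x*(-14^(1/3)*(135*sqrt(165201) + 54871)^(1/3) - 14*14^(2/3)/(135*sqrt(165201) + 54871)^(1/3) + 28)/180)*cos(14^(1/3)*sqrt(3)*x*(-(135*sqrt(165201) + 54871)^(1/3) + 14*14^(1/3)/(135*sqrt(165201) + 54871)^(1/3))/180) + C3*exp(x*(14*14^(2/3)/(135*sqrt(165201) + 54871)^(1/3) + 14 + 14^(1/3)*(135*sqrt(165201) + 54871)^(1/3))/90) - 10*x/27 - 40/9


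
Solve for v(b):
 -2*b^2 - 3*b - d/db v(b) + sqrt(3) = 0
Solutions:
 v(b) = C1 - 2*b^3/3 - 3*b^2/2 + sqrt(3)*b


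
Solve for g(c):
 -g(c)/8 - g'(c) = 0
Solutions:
 g(c) = C1*exp(-c/8)


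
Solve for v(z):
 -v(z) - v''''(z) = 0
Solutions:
 v(z) = (C1*sin(sqrt(2)*z/2) + C2*cos(sqrt(2)*z/2))*exp(-sqrt(2)*z/2) + (C3*sin(sqrt(2)*z/2) + C4*cos(sqrt(2)*z/2))*exp(sqrt(2)*z/2)


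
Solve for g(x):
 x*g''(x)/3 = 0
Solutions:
 g(x) = C1 + C2*x


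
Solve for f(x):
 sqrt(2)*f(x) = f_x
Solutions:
 f(x) = C1*exp(sqrt(2)*x)


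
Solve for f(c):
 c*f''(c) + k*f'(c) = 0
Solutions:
 f(c) = C1 + c^(1 - re(k))*(C2*sin(log(c)*Abs(im(k))) + C3*cos(log(c)*im(k)))


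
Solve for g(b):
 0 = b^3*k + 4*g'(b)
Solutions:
 g(b) = C1 - b^4*k/16


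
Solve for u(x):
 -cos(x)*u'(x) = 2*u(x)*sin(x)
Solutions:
 u(x) = C1*cos(x)^2


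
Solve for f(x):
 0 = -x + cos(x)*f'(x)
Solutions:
 f(x) = C1 + Integral(x/cos(x), x)


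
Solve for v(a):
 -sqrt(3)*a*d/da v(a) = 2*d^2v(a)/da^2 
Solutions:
 v(a) = C1 + C2*erf(3^(1/4)*a/2)


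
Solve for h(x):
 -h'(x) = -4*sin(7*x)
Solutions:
 h(x) = C1 - 4*cos(7*x)/7


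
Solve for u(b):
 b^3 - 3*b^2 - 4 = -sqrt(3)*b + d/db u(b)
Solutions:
 u(b) = C1 + b^4/4 - b^3 + sqrt(3)*b^2/2 - 4*b


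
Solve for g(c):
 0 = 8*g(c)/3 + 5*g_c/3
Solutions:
 g(c) = C1*exp(-8*c/5)


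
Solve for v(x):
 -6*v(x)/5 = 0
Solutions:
 v(x) = 0


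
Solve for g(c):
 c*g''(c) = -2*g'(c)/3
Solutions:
 g(c) = C1 + C2*c^(1/3)


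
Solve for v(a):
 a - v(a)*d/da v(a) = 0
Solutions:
 v(a) = -sqrt(C1 + a^2)
 v(a) = sqrt(C1 + a^2)


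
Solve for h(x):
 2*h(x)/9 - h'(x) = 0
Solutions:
 h(x) = C1*exp(2*x/9)


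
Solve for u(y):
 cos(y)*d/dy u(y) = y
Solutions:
 u(y) = C1 + Integral(y/cos(y), y)


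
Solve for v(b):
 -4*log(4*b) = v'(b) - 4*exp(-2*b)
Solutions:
 v(b) = C1 - 4*b*log(b) + 4*b*(1 - 2*log(2)) - 2*exp(-2*b)


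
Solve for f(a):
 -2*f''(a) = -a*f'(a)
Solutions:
 f(a) = C1 + C2*erfi(a/2)


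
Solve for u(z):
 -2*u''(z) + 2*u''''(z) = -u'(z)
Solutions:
 u(z) = C1 + C2*exp(6^(1/3)*z*(2*6^(1/3)/(sqrt(33) + 9)^(1/3) + (sqrt(33) + 9)^(1/3))/12)*sin(2^(1/3)*3^(1/6)*z*(-3^(2/3)*(sqrt(33) + 9)^(1/3) + 6*2^(1/3)/(sqrt(33) + 9)^(1/3))/12) + C3*exp(6^(1/3)*z*(2*6^(1/3)/(sqrt(33) + 9)^(1/3) + (sqrt(33) + 9)^(1/3))/12)*cos(2^(1/3)*3^(1/6)*z*(-3^(2/3)*(sqrt(33) + 9)^(1/3) + 6*2^(1/3)/(sqrt(33) + 9)^(1/3))/12) + C4*exp(-6^(1/3)*z*(2*6^(1/3)/(sqrt(33) + 9)^(1/3) + (sqrt(33) + 9)^(1/3))/6)


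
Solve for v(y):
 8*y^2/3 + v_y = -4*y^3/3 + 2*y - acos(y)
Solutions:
 v(y) = C1 - y^4/3 - 8*y^3/9 + y^2 - y*acos(y) + sqrt(1 - y^2)


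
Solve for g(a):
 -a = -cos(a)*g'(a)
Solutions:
 g(a) = C1 + Integral(a/cos(a), a)


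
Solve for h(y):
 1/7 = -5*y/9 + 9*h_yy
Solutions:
 h(y) = C1 + C2*y + 5*y^3/486 + y^2/126


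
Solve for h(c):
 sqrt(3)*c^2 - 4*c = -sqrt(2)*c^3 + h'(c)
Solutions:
 h(c) = C1 + sqrt(2)*c^4/4 + sqrt(3)*c^3/3 - 2*c^2


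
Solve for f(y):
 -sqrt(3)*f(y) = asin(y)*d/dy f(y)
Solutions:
 f(y) = C1*exp(-sqrt(3)*Integral(1/asin(y), y))


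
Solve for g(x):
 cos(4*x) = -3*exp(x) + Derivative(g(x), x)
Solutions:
 g(x) = C1 + 3*exp(x) + sin(4*x)/4


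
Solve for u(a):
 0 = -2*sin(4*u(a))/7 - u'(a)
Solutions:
 2*a/7 + log(cos(4*u(a)) - 1)/8 - log(cos(4*u(a)) + 1)/8 = C1


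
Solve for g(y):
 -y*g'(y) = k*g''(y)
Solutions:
 g(y) = C1 + C2*sqrt(k)*erf(sqrt(2)*y*sqrt(1/k)/2)


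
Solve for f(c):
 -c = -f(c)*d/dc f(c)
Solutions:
 f(c) = -sqrt(C1 + c^2)
 f(c) = sqrt(C1 + c^2)


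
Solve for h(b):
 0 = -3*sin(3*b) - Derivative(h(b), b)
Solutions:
 h(b) = C1 + cos(3*b)


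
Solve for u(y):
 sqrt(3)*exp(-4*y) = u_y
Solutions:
 u(y) = C1 - sqrt(3)*exp(-4*y)/4


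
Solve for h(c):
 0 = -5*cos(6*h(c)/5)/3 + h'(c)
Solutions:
 -5*c/3 - 5*log(sin(6*h(c)/5) - 1)/12 + 5*log(sin(6*h(c)/5) + 1)/12 = C1


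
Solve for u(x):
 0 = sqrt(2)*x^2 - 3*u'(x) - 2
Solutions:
 u(x) = C1 + sqrt(2)*x^3/9 - 2*x/3


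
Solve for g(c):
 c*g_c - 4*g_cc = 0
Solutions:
 g(c) = C1 + C2*erfi(sqrt(2)*c/4)


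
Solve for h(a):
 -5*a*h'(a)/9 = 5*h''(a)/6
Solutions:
 h(a) = C1 + C2*erf(sqrt(3)*a/3)


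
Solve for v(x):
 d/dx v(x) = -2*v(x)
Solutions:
 v(x) = C1*exp(-2*x)


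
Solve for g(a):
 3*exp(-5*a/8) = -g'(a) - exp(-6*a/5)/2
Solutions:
 g(a) = C1 + 5*exp(-6*a/5)/12 + 24*exp(-5*a/8)/5


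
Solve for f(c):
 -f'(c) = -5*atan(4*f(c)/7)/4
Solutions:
 Integral(1/atan(4*_y/7), (_y, f(c))) = C1 + 5*c/4


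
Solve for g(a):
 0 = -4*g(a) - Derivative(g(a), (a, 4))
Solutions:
 g(a) = (C1*sin(a) + C2*cos(a))*exp(-a) + (C3*sin(a) + C4*cos(a))*exp(a)


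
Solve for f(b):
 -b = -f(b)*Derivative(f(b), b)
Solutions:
 f(b) = -sqrt(C1 + b^2)
 f(b) = sqrt(C1 + b^2)


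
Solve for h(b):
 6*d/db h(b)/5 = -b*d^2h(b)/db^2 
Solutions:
 h(b) = C1 + C2/b^(1/5)


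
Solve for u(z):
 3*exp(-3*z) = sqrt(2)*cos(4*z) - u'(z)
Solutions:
 u(z) = C1 + sqrt(2)*sin(4*z)/4 + exp(-3*z)


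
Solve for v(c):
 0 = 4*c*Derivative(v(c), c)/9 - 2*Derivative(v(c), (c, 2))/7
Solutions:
 v(c) = C1 + C2*erfi(sqrt(7)*c/3)


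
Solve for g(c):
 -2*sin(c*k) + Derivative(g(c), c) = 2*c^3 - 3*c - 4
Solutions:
 g(c) = C1 + c^4/2 - 3*c^2/2 - 4*c - 2*cos(c*k)/k


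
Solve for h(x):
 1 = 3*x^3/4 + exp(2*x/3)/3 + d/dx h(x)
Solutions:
 h(x) = C1 - 3*x^4/16 + x - exp(2*x/3)/2


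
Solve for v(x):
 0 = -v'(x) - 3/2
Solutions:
 v(x) = C1 - 3*x/2


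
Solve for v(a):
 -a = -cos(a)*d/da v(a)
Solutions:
 v(a) = C1 + Integral(a/cos(a), a)


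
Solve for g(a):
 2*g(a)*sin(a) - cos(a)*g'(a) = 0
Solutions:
 g(a) = C1/cos(a)^2


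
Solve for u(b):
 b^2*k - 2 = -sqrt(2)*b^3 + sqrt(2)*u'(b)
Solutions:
 u(b) = C1 + b^4/4 + sqrt(2)*b^3*k/6 - sqrt(2)*b


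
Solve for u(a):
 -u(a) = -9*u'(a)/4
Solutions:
 u(a) = C1*exp(4*a/9)


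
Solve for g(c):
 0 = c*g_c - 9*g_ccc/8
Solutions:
 g(c) = C1 + Integral(C2*airyai(2*3^(1/3)*c/3) + C3*airybi(2*3^(1/3)*c/3), c)


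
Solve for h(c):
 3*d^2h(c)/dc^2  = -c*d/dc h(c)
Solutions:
 h(c) = C1 + C2*erf(sqrt(6)*c/6)


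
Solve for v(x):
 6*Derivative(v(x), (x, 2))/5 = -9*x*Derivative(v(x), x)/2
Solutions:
 v(x) = C1 + C2*erf(sqrt(30)*x/4)


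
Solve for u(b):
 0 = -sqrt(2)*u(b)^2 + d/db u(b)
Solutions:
 u(b) = -1/(C1 + sqrt(2)*b)


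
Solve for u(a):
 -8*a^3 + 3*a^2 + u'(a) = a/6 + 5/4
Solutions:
 u(a) = C1 + 2*a^4 - a^3 + a^2/12 + 5*a/4


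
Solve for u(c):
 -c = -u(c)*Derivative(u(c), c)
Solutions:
 u(c) = -sqrt(C1 + c^2)
 u(c) = sqrt(C1 + c^2)


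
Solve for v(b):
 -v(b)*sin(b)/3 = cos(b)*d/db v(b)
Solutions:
 v(b) = C1*cos(b)^(1/3)


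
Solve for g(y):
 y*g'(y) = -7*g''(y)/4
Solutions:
 g(y) = C1 + C2*erf(sqrt(14)*y/7)


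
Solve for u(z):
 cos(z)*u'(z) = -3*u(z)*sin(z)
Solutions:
 u(z) = C1*cos(z)^3


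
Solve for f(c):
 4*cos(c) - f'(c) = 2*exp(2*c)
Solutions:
 f(c) = C1 - exp(2*c) + 4*sin(c)


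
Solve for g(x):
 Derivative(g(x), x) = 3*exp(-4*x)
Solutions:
 g(x) = C1 - 3*exp(-4*x)/4


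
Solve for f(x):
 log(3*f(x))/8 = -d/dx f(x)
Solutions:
 8*Integral(1/(log(_y) + log(3)), (_y, f(x))) = C1 - x


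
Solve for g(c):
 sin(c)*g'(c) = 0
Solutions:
 g(c) = C1


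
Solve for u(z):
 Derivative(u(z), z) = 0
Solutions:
 u(z) = C1


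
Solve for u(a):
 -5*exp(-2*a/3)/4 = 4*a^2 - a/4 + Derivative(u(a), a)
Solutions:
 u(a) = C1 - 4*a^3/3 + a^2/8 + 15*exp(-2*a/3)/8


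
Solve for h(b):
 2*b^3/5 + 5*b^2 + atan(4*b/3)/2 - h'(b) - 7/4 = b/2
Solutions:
 h(b) = C1 + b^4/10 + 5*b^3/3 - b^2/4 + b*atan(4*b/3)/2 - 7*b/4 - 3*log(16*b^2 + 9)/16


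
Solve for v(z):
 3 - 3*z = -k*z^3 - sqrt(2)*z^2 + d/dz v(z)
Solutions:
 v(z) = C1 + k*z^4/4 + sqrt(2)*z^3/3 - 3*z^2/2 + 3*z


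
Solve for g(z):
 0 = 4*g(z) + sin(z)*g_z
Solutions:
 g(z) = C1*(cos(z)^2 + 2*cos(z) + 1)/(cos(z)^2 - 2*cos(z) + 1)


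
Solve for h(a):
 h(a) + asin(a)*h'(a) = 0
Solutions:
 h(a) = C1*exp(-Integral(1/asin(a), a))


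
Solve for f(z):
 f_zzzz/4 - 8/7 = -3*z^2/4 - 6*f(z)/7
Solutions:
 f(z) = -7*z^2/8 + (C1*sin(6^(1/4)*7^(3/4)*z/7) + C2*cos(6^(1/4)*7^(3/4)*z/7))*exp(-6^(1/4)*7^(3/4)*z/7) + (C3*sin(6^(1/4)*7^(3/4)*z/7) + C4*cos(6^(1/4)*7^(3/4)*z/7))*exp(6^(1/4)*7^(3/4)*z/7) + 4/3


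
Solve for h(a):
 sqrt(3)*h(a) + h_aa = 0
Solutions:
 h(a) = C1*sin(3^(1/4)*a) + C2*cos(3^(1/4)*a)


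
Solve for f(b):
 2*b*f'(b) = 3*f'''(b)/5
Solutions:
 f(b) = C1 + Integral(C2*airyai(10^(1/3)*3^(2/3)*b/3) + C3*airybi(10^(1/3)*3^(2/3)*b/3), b)


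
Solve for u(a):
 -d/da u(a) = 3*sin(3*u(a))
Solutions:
 u(a) = -acos((-C1 - exp(18*a))/(C1 - exp(18*a)))/3 + 2*pi/3
 u(a) = acos((-C1 - exp(18*a))/(C1 - exp(18*a)))/3


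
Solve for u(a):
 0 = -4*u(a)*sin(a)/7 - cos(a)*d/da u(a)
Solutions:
 u(a) = C1*cos(a)^(4/7)


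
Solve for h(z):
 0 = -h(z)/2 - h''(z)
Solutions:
 h(z) = C1*sin(sqrt(2)*z/2) + C2*cos(sqrt(2)*z/2)


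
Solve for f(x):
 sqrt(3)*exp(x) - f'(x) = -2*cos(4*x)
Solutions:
 f(x) = C1 + sqrt(3)*exp(x) + sin(4*x)/2


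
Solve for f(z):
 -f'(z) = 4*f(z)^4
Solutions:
 f(z) = (-3^(2/3) - 3*3^(1/6)*I)*(1/(C1 + 4*z))^(1/3)/6
 f(z) = (-3^(2/3) + 3*3^(1/6)*I)*(1/(C1 + 4*z))^(1/3)/6
 f(z) = (1/(C1 + 12*z))^(1/3)


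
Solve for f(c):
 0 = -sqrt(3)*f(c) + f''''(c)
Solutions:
 f(c) = C1*exp(-3^(1/8)*c) + C2*exp(3^(1/8)*c) + C3*sin(3^(1/8)*c) + C4*cos(3^(1/8)*c)


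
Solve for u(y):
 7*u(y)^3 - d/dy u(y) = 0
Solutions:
 u(y) = -sqrt(2)*sqrt(-1/(C1 + 7*y))/2
 u(y) = sqrt(2)*sqrt(-1/(C1 + 7*y))/2


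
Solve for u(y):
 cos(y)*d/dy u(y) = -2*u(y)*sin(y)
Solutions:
 u(y) = C1*cos(y)^2


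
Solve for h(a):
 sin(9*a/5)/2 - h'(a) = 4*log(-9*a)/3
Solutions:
 h(a) = C1 - 4*a*log(-a)/3 - 8*a*log(3)/3 + 4*a/3 - 5*cos(9*a/5)/18


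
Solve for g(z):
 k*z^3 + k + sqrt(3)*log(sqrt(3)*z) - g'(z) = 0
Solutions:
 g(z) = C1 + k*z^4/4 + k*z + sqrt(3)*z*log(z) - sqrt(3)*z + sqrt(3)*z*log(3)/2


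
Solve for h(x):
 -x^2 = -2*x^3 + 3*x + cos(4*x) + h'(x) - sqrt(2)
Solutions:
 h(x) = C1 + x^4/2 - x^3/3 - 3*x^2/2 + sqrt(2)*x - sin(4*x)/4


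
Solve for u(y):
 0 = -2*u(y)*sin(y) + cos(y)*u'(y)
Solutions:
 u(y) = C1/cos(y)^2


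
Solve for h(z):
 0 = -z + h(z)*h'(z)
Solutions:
 h(z) = -sqrt(C1 + z^2)
 h(z) = sqrt(C1 + z^2)


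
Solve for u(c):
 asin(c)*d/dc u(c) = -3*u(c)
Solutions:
 u(c) = C1*exp(-3*Integral(1/asin(c), c))


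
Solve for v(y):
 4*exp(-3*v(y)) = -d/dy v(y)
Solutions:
 v(y) = log(C1 - 12*y)/3
 v(y) = log((-3^(1/3) - 3^(5/6)*I)*(C1 - 4*y)^(1/3)/2)
 v(y) = log((-3^(1/3) + 3^(5/6)*I)*(C1 - 4*y)^(1/3)/2)


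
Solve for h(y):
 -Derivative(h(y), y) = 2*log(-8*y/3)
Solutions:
 h(y) = C1 - 2*y*log(-y) + 2*y*(-3*log(2) + 1 + log(3))


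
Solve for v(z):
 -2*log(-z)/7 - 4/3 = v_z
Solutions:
 v(z) = C1 - 2*z*log(-z)/7 - 22*z/21


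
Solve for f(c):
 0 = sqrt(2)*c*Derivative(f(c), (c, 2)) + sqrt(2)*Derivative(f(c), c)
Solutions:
 f(c) = C1 + C2*log(c)


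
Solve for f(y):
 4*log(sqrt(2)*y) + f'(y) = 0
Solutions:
 f(y) = C1 - 4*y*log(y) - y*log(4) + 4*y


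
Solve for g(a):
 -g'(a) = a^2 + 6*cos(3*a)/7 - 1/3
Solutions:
 g(a) = C1 - a^3/3 + a/3 - 2*sin(3*a)/7


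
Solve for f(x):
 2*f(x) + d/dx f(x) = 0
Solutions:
 f(x) = C1*exp(-2*x)


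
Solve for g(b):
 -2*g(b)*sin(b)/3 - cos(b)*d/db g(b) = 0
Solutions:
 g(b) = C1*cos(b)^(2/3)


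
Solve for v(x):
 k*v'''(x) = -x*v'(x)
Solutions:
 v(x) = C1 + Integral(C2*airyai(x*(-1/k)^(1/3)) + C3*airybi(x*(-1/k)^(1/3)), x)


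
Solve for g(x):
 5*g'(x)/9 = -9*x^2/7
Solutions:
 g(x) = C1 - 27*x^3/35
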